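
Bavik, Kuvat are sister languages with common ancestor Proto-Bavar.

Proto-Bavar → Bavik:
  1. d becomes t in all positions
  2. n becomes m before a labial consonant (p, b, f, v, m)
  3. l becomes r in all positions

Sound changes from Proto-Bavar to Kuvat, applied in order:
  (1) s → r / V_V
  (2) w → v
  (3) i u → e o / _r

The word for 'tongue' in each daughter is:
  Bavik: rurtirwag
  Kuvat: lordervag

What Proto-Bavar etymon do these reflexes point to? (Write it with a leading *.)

Position 1: Bavik has r, Kuvat has l. Kuvat preserves l here (none of its changes turn any other segment into l), so the proto-segment is *l.
Position 7: Bavik has w, Kuvat has v. Bavik preserves w here (none of its changes turn any other segment into w), so the proto-segment is *w.
Position 2: Bavik has u, Kuvat has o. Bavik preserves u here (none of its changes turn any other segment into u), so the proto-segment is *u.
Verify the candidate proto-form against each daughter:
Bavik: *lurdirwag
  lurdirwag → lurtirwag   [unconditioned shift]
  lurtirwag (rule 2 does not apply)
  lurtirwag → rurtirwag   [unconditioned shift]
  giving Bavik rurtirwag.
Kuvat: *lurdirwag > lurdirvag > lordervag  (by unconditioned shift, pre-rhotic lowering)
*lurdirwag is the unique common source.

*lurdirwag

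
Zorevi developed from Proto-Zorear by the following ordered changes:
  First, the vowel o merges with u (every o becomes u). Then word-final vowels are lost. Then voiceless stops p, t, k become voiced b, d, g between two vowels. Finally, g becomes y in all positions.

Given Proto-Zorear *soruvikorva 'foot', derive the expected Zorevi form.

suruviyurv

Zorevi: start from *soruvikorva.
  rule 1 (vowel merger): soruvikorva → suruvikurva
  rule 2 (apocope): suruvikurva → suruvikurv
  rule 3 (intervocalic voicing): suruvikurv → suruvigurv
  rule 4 (unconditioned shift): suruvigurv → suruviyurv
  ⇒ Zorevi suruviyurv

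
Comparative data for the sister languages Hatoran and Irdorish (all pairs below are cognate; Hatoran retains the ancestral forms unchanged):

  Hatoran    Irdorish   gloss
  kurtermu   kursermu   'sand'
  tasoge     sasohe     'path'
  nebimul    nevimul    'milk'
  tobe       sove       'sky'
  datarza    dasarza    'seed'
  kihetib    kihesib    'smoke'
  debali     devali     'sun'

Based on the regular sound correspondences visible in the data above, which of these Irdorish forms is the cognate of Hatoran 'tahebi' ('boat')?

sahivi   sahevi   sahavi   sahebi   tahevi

tasoge ~ sasohe — Hatoran t corresponds to Irdorish s word-initially before a back vowel.
nebimul ~ nevimul — Hatoran b corresponds to Irdorish v between vowels (before a front vowel).
Applying these to Hatoran 'tahebi':
  tahebi → sahebi   (t→s word-initially before a back vowel)
  sahebi → sahevi   (b→v between vowels (before a front vowel))
So the Irdorish cognate is 'sahevi'.

sahevi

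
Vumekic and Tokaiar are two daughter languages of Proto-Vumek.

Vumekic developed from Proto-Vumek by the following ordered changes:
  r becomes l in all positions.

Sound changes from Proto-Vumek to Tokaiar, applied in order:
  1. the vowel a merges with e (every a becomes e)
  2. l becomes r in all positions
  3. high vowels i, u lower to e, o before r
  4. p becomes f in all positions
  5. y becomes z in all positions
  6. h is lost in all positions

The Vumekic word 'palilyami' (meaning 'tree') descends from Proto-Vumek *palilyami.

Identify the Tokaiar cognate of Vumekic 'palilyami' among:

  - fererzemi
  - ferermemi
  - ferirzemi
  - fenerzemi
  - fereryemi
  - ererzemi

fererzemi

Tokaiar: *palilyami > pelilyemi > periryemi > pereryemi > fereryemi > fererzemi  (by vowel merger, unconditioned shift, pre-rhotic lowering, unconditioned shift, unconditioned shift)
Only 'fererzemi' matches the regular Tokaiar development of *palilyami.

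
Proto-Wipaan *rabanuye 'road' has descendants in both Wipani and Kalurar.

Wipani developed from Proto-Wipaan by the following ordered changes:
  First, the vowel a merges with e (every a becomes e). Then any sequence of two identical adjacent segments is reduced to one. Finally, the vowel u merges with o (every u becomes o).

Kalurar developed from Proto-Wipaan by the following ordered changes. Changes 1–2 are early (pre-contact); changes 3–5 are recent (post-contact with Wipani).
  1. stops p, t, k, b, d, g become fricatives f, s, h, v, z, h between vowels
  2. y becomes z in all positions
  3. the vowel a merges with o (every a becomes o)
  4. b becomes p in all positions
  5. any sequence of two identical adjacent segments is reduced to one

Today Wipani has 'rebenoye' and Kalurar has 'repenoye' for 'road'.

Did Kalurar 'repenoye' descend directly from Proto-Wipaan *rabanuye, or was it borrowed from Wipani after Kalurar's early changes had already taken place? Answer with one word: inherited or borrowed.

borrowed

If inherited, *rabanuye would pass through all of Kalurar's changes:
Kalurar: start from *rabanuye.
  rule 1 (intervocalic lenition): rabanuye → ravanuye
  rule 2 (unconditioned shift): ravanuye → ravanuze
  rule 3 (vowel merger): ravanuze → rovonuze
  rule 4: no change — rovonuze
  rule 5: no change — rovonuze
  ⇒ Kalurar rovonuze
If borrowed from Wipani 'rebenoye' after the early changes, it would undergo only the recent ones:
  rule 3 (vowel merger): no change (rebenoye)
  rule 4 (unconditioned shift): rebenoye → repenoye
  rule 5 (degemination): no change (repenoye)
  ⇒ as a loan: repenoye
Kalurar 'repenoye' matches the loan outcome 'repenoye', not the inherited 'rovonuze' — it skipped the early Kalurar changes, so it was borrowed from Wipani.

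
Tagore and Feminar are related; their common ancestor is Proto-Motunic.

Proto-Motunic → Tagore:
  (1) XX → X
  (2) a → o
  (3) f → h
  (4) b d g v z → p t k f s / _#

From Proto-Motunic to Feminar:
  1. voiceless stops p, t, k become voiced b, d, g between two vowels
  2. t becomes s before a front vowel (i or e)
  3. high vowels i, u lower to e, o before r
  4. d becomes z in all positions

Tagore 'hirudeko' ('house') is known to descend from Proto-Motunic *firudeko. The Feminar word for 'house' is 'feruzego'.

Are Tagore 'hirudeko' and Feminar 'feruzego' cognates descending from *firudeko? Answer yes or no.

yes

Derive the expected Feminar reflex of *firudeko:
Feminar: *firudeko > firudego > ferudego > feruzego  (by intervocalic voicing, pre-rhotic lowering, unconditioned shift)
Feminar 'feruzego' matches the regular reflex exactly, so the pair is cognate.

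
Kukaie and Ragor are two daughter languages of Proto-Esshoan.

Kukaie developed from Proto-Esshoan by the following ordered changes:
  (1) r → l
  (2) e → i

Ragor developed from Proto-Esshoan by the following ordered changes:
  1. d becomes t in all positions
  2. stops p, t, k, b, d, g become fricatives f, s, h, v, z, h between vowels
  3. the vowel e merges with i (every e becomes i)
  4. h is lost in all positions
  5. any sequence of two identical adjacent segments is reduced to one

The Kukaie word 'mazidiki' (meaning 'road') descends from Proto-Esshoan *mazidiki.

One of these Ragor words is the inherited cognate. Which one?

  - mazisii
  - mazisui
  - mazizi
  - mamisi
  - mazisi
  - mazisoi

mazisi

Ragor: start from *mazidiki.
  rule 1 (unconditioned shift): mazidiki → mazitiki
  rule 2 (intervocalic lenition): mazitiki → mazisihi
  rule 3: no change — mazisihi
  rule 4 (h-loss): mazisihi → mazisii
  rule 5 (degemination): mazisii → mazisi
  ⇒ Ragor mazisi
The other candidates each miss or misapply at least one Ragor change.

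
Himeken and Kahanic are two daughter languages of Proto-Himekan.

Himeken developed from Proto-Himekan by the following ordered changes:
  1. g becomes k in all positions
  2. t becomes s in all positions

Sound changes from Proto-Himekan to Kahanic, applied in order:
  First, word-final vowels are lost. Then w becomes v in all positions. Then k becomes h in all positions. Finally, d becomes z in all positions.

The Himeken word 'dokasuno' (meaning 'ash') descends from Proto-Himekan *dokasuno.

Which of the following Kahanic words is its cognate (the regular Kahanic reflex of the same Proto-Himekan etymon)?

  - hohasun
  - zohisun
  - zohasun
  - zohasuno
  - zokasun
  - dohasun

zohasun

Kahanic: *dokasuno > dokasun > dohasun > zohasun  (by apocope, unconditioned shift, unconditioned shift)
Among the options, 'zohasun' alone shows every Kahanic change applied in order.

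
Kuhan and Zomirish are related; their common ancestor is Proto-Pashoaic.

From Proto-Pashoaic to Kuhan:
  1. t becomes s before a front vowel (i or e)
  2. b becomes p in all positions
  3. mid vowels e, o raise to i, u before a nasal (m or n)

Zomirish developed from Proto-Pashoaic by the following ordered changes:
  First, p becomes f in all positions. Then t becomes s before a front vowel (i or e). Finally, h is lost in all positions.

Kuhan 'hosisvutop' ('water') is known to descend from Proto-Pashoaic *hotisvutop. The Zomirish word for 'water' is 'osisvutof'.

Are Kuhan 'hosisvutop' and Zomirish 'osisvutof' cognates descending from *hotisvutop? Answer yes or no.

yes

Derive the expected Zomirish reflex of *hotisvutop:
Zomirish: start from *hotisvutop.
  rule 1 (unconditioned shift): hotisvutop → hotisvutof
  rule 2 (palatalisation): hotisvutof → hosisvutof
  rule 3 (h-loss): hosisvutof → osisvutof
  ⇒ Zomirish osisvutof
Zomirish 'osisvutof' matches the regular reflex exactly, so the pair is cognate.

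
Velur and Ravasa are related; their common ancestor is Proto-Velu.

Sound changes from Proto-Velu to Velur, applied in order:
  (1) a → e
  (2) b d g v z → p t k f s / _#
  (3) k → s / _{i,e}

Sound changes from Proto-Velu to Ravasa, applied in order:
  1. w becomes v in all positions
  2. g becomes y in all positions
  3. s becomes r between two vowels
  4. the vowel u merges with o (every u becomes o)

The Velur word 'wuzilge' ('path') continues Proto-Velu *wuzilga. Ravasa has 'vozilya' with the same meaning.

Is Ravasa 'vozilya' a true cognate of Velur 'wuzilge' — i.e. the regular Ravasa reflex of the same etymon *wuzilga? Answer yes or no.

Derive the expected Ravasa reflex of *wuzilga:
Ravasa: start from *wuzilga.
  rule 1 (unconditioned shift): wuzilga → vuzilga
  rule 2 (unconditioned shift): vuzilga → vuzilya
  rule 3: no change — vuzilya
  rule 4 (vowel merger): vuzilya → vozilya
  ⇒ Ravasa vozilya
Ravasa 'vozilya' matches the regular reflex exactly, so the pair is cognate.

yes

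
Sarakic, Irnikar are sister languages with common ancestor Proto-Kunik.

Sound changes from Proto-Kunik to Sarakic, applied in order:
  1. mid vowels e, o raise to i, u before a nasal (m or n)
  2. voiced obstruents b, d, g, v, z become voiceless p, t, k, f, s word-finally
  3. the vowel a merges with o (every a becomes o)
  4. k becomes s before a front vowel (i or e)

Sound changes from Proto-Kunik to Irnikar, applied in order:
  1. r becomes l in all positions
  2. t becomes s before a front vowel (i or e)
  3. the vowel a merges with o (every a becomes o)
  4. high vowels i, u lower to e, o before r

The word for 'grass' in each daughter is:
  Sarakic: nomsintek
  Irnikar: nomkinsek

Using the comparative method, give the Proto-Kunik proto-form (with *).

*namkintek

Position 4: Sarakic has s, Irnikar has k. Irnikar preserves k here (none of its changes turn any other segment into k), so the proto-segment is *k.
Position 7: Sarakic has t, Irnikar has s. Taking the neighbouring segments as reconstructed: Sarakic t can only go back to *t; Irnikar s could go back to *t or *s — the one source consistent with every daughter is *t.
Position 2: Sarakic has o, Irnikar has o. Taking the neighbouring segments as reconstructed: Sarakic o can only go back to *a; Irnikar o could go back to *a or *o — the one source consistent with every daughter is *a.
Verify the candidate proto-form against each daughter:
Sarakic: *namkintek > nomkintek > nomsintek  (by vowel merger, palatalisation)
Irnikar: start from *namkintek.
  rule 1: no change — namkintek
  rule 2 (palatalisation): namkintek → namkinsek
  rule 3 (vowel merger): namkinsek → nomkinsek
  rule 4: no change — nomkinsek
  ⇒ Irnikar nomkinsek
Only *namkintek yields all of Sarakic nomsintek, Irnikar nomkinsek.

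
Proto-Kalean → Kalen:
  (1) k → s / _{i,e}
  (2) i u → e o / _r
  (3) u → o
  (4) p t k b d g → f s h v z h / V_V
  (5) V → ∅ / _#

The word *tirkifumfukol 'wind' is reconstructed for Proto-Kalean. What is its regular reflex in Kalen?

Kalen: *tirkifumfukol > tirsifumfukol > tersifumfukol > tersifomfokol > tersifomfohol  (by palatalisation, pre-rhotic lowering, vowel merger, intervocalic lenition)

tersifomfohol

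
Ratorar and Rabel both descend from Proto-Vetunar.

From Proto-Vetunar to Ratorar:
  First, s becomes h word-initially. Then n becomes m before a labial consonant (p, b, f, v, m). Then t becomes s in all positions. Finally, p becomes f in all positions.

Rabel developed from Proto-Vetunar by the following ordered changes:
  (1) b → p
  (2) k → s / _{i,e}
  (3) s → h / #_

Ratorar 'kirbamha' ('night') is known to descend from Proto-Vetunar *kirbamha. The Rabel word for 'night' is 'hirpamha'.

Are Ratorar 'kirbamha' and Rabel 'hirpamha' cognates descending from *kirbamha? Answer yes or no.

Derive the expected Rabel reflex of *kirbamha:
Rabel: *kirbamha
  kirbamha → kirpamha   [unconditioned shift]
  kirpamha → sirpamha   [palatalisation]
  sirpamha → hirpamha   [debuccalisation]
  giving Rabel hirpamha.
Rabel 'hirpamha' matches the regular reflex exactly, so the pair is cognate.

yes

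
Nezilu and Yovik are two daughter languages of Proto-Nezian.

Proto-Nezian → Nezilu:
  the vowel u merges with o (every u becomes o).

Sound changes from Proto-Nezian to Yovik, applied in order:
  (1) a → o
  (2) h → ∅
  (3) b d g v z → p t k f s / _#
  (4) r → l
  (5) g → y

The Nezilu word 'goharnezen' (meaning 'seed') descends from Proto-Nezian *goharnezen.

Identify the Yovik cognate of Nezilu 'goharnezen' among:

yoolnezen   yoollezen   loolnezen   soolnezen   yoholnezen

Yovik: *goharnezen > gohornezen > goornezen > goolnezen > yoolnezen  (by vowel merger, h-loss, unconditioned shift, unconditioned shift)
The other candidates each miss or misapply at least one Yovik change.

yoolnezen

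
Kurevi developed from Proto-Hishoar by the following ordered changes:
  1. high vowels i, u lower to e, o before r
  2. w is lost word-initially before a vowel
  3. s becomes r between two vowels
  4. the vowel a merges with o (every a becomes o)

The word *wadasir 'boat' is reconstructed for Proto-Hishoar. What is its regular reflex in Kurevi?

odorer

Kurevi: *wadasir > wadaser > adaser > adarer > odorer  (by pre-rhotic lowering, glide loss, rhotacism, vowel merger)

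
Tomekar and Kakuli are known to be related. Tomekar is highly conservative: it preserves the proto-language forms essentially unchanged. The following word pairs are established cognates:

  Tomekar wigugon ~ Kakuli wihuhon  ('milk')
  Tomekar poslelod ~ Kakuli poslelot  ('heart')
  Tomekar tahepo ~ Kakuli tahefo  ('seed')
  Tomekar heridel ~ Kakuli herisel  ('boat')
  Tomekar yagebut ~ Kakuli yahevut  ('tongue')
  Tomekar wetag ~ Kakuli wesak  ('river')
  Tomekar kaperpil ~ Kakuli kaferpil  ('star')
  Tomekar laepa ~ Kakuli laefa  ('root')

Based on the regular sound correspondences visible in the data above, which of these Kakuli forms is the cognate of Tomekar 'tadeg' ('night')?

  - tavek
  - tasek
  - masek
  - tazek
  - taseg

heridel ~ herisel — Tomekar d corresponds to Kakuli s between vowels (before a front vowel).
wetag ~ wesak — Tomekar g corresponds to Kakuli k word-finally.
Applying these to Tomekar 'tadeg':
  tadeg → taseg   (d→s between vowels (before a front vowel))
  taseg → tasek   (g→k word-finally)
So the Kakuli cognate is 'tasek'.

tasek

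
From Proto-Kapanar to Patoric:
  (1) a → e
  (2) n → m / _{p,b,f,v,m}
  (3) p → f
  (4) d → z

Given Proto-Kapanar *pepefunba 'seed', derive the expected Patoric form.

fefefumbe

Patoric: *pepefunba > pepefunbe > pepefumbe > fefefumbe  (by vowel merger, nasal place assimilation, unconditioned shift)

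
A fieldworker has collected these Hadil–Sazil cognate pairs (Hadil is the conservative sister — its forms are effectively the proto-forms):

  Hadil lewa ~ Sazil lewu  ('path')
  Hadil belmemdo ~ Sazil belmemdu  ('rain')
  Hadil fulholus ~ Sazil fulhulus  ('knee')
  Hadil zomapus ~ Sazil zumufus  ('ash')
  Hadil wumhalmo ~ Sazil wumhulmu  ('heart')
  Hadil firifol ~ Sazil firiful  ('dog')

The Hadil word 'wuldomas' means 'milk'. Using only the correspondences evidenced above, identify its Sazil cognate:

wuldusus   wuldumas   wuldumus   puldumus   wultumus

zomapus ~ zumufus — Hadil o corresponds to Sazil u after a consonant, before a nasal.
wumhalmo ~ wumhulmu — Hadil a corresponds to Sazil u after a consonant, before a consonant other than r, m, n, p, b, f, v.
Applying these to Hadil 'wuldomas':
  wuldomas → wuldumas   (o→u after a consonant, before a nasal)
  wuldumas → wuldumus   (a→u after a consonant, before a consonant other than r, m, n, p, b, f, v)
So the Sazil cognate is 'wuldumus'.

wuldumus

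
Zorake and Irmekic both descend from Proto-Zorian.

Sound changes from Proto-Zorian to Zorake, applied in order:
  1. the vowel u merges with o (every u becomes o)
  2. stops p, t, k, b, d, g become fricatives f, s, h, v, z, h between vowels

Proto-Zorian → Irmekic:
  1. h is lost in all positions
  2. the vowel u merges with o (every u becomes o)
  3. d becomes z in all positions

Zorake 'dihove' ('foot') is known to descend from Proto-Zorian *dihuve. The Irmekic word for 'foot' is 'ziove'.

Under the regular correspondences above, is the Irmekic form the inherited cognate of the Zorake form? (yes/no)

yes

Derive the expected Irmekic reflex of *dihuve:
Irmekic: start from *dihuve.
  rule 1 (h-loss): dihuve → diuve
  rule 2 (vowel merger): diuve → diove
  rule 3 (unconditioned shift): diove → ziove
  ⇒ Irmekic ziove
Irmekic 'ziove' matches the regular reflex exactly, so the pair is cognate.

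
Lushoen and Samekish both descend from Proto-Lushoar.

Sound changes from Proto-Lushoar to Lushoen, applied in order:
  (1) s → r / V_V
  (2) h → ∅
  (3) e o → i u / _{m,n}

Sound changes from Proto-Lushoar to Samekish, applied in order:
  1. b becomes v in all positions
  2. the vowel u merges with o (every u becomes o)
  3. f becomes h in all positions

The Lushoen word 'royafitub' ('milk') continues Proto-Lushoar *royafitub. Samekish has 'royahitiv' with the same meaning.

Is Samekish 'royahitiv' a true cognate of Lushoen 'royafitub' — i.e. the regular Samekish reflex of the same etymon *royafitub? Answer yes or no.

no

Derive the expected Samekish reflex of *royafitub:
Samekish: *royafitub
  royafitub → royafituv   [unconditioned shift]
  royafituv → royafitov   [vowel merger]
  royafitov → royahitov   [unconditioned shift]
  giving Samekish royahitov.
The regular Samekish reflex would be 'royahitov', but the attested form is 'royahitiv'. The correspondence is irregular, so they are not cognates (the Samekish form has a different source).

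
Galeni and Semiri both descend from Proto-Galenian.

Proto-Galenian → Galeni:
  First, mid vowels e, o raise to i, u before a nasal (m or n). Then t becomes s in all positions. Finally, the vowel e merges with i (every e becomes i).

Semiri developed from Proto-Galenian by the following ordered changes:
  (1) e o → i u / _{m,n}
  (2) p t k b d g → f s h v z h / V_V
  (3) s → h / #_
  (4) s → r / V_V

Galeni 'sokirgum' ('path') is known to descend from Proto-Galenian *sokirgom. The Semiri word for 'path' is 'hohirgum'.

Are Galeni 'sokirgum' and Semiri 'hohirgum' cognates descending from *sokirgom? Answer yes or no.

Derive the expected Semiri reflex of *sokirgom:
Semiri: *sokirgom
  sokirgom → sokirgum   [pre-nasal raising]
  sokirgum → sohirgum   [intervocalic lenition]
  sohirgum → hohirgum   [debuccalisation]
  hohirgum (rule 4 does not apply)
  giving Semiri hohirgum.
Semiri 'hohirgum' matches the regular reflex exactly, so the pair is cognate.

yes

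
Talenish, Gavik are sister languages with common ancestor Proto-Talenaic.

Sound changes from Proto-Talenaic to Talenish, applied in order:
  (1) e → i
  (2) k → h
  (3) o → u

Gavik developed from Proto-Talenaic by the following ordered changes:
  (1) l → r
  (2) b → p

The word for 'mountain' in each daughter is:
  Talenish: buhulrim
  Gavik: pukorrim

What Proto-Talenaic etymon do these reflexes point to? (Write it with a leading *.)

*bukolrim

Position 5: Talenish has l, Gavik has r. Talenish preserves l here (none of its changes turn any other segment into l), so the proto-segment is *l.
Position 4: Talenish has u, Gavik has o. Gavik preserves o here (none of its changes turn any other segment into o), so the proto-segment is *o.
Continuing position by position gives *bukolrim; check it forward:
Talenish: *bukolrim > buholrim > buhulrim  (by unconditioned shift, vowel merger)
Gavik: *bukolrim > bukorrim > pukorrim  (by unconditioned shift, unconditioned shift)
*bukolrim is the unique common source.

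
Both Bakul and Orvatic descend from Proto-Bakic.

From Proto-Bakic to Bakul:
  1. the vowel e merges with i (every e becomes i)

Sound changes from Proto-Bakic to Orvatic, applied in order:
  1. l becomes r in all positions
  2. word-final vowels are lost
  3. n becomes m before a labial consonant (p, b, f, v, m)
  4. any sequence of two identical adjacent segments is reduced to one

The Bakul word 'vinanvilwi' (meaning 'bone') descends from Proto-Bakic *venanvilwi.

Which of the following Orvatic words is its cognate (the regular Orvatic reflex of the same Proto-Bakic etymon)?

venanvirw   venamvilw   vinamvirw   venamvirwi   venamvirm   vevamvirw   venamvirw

Orvatic: *venanvilwi > venanvirwi > venanvirw > venamvirw  (by unconditioned shift, apocope, nasal place assimilation)
Only 'venamvirw' matches the regular Orvatic development of *venanvilwi.

venamvirw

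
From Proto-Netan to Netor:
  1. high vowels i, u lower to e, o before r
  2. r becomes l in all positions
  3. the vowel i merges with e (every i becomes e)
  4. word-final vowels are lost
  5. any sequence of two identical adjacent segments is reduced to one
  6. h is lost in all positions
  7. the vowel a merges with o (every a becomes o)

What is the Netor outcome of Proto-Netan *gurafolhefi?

Netor: *gurafolhefi > gorafolhefi > golafolhefi > golafolhefe > golafolhef > golafolef > golofolef  (by pre-rhotic lowering, unconditioned shift, vowel merger, apocope, h-loss, vowel merger)

golofolef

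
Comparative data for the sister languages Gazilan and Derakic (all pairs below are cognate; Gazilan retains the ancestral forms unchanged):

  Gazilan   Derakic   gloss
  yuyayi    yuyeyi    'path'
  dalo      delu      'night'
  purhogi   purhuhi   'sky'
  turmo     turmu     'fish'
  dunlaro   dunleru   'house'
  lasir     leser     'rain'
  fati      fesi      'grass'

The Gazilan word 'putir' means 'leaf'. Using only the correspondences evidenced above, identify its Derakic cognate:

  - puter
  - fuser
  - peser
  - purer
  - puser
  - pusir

fati ~ fesi — Gazilan t corresponds to Derakic s between vowels (before a front vowel).
lasir ~ leser — Gazilan i corresponds to Derakic e after a consonant, before r.
Applying these to Gazilan 'putir':
  putir → pusir   (t→s between vowels (before a front vowel))
  pusir → puser   (i→e after a consonant, before r)
So the Derakic cognate is 'puser'.

puser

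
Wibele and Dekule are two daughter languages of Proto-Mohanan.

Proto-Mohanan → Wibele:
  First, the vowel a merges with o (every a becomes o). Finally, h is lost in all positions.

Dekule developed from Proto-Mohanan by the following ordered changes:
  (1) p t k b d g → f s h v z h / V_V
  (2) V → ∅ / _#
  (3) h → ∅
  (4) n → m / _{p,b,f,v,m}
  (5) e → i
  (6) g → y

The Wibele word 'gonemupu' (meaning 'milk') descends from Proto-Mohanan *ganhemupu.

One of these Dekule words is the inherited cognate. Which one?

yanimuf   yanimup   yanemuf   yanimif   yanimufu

yanimuf

Dekule: *ganhemupu > ganhemufu > ganhemuf > ganemuf > ganimuf > yanimuf  (by intervocalic lenition, apocope, h-loss, vowel merger, unconditioned shift)
The other candidates each miss or misapply at least one Dekule change.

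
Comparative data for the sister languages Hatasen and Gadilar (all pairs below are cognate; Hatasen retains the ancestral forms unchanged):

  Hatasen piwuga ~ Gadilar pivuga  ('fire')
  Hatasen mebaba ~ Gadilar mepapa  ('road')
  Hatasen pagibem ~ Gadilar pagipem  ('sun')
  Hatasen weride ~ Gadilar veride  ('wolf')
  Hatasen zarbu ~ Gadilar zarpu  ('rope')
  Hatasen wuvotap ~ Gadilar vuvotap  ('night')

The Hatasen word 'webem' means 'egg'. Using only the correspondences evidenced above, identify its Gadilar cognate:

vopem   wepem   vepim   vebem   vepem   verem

vepem

weride ~ veride — Hatasen w corresponds to Gadilar v word-initially before a front vowel.
pagibem ~ pagipem — Hatasen b corresponds to Gadilar p between vowels (before a front vowel).
Applying these to Hatasen 'webem':
  webem → vebem   (w→v word-initially before a front vowel)
  vebem → vepem   (b→p between vowels (before a front vowel))
So the Gadilar cognate is 'vepem'.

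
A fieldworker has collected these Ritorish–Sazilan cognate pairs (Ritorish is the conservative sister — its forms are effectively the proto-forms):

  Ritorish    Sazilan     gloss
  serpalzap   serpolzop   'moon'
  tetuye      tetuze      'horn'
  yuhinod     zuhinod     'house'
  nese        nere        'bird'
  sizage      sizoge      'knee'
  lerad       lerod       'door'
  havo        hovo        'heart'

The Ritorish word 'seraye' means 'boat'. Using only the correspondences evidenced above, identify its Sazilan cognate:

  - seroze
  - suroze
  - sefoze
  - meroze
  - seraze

seroze

serpalzap ~ serpolzop, sizage ~ sizoge — Ritorish a corresponds to Sazilan o after a consonant, before a consonant other than r, m, n, p, b, f, v.
tetuye ~ tetuze — Ritorish y corresponds to Sazilan z between vowels (before a front vowel).
Applying these to Ritorish 'seraye':
  seraye → seroye   (a→o after a consonant, before a consonant other than r, m, n, p, b, f, v)
  seroye → seroze   (y→z between vowels (before a front vowel))
So the Sazilan cognate is 'seroze'.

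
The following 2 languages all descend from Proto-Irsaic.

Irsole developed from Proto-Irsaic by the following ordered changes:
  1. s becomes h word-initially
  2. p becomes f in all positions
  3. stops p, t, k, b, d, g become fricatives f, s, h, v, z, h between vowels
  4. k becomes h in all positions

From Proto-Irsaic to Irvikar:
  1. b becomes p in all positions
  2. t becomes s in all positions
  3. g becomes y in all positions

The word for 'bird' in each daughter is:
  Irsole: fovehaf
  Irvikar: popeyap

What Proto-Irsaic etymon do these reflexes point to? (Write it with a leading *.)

Position 5: Irsole has h, Irvikar has y. Taking the neighbouring segments as reconstructed: Irsole h could go back to *k or *g or *h; Irvikar y could go back to *g or *y — the one source consistent with every daughter is *g.
Position 7: Irsole has f, Irvikar has p. Taking the neighbouring segments as reconstructed: Irsole f could go back to *p or *f; Irvikar p could go back to *p or *b — the one source consistent with every daughter is *p.
This points to *pobegap. Verify forward in each daughter:
Irsole: *pobegap > fobegaf > fovehaf  (by unconditioned shift, intervocalic lenition)
Irvikar: *pobegap > popegap > popeyap  (by unconditioned shift, unconditioned shift)
No other proto-form is consistent with every reflex, so the reconstruction is *pobegap.

*pobegap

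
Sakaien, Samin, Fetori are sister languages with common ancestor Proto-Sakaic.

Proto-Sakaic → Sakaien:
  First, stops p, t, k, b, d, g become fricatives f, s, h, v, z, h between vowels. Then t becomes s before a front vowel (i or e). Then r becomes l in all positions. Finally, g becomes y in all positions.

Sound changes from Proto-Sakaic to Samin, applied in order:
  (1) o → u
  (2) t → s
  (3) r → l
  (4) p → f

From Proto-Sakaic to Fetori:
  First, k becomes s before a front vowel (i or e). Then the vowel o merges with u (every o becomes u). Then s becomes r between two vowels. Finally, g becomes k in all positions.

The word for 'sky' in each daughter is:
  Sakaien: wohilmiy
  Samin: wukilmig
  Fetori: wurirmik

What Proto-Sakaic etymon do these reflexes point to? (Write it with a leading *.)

*wokirmig

Position 3: Sakaien has h, Samin has k, Fetori has r. Samin preserves k here (none of its changes turn any other segment into k), so the proto-segment is *k.
Position 5: Sakaien has l, Samin has l, Fetori has r. Taking the neighbouring segments as reconstructed: Sakaien l could go back to *l or *r; Samin l could go back to *l or *r; Fetori r can only go back to *r — the one source consistent with every daughter is *r.
Verify the candidate proto-form against each daughter:
Sakaien: *wokirmig > wohirmig > wohilmig > wohilmiy  (by intervocalic lenition, unconditioned shift, unconditioned shift)
Samin: *wokirmig
  wokirmig → wukirmig   [vowel merger]
  wukirmig (rule 2 does not apply)
  wukirmig → wukilmig   [unconditioned shift]
  wukilmig (rule 4 does not apply)
  giving Samin wukilmig.
Fetori: start from *wokirmig.
  rule 1 (palatalisation): wokirmig → wosirmig
  rule 2 (vowel merger): wosirmig → wusirmig
  rule 3 (rhotacism): wusirmig → wurirmig
  rule 4 (unconditioned shift): wurirmig → wurirmik
  ⇒ Fetori wurirmik
Only *wokirmig yields all of Sakaien wohilmiy, Samin wukilmig, Fetori wurirmik.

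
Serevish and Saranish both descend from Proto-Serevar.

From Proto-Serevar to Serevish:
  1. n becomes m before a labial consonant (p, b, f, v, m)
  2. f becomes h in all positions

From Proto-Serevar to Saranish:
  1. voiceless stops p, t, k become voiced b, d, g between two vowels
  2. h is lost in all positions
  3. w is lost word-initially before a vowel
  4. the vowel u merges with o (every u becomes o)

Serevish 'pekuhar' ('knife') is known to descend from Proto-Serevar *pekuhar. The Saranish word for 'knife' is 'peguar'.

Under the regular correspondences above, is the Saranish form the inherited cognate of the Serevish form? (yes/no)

Derive the expected Saranish reflex of *pekuhar:
Saranish: *pekuhar
  pekuhar → peguhar   [intervocalic voicing]
  peguhar → peguar   [h-loss]
  peguar (rule 3 does not apply)
  peguar → pegoar   [vowel merger]
  giving Saranish pegoar.
The regular Saranish reflex would be 'pegoar', but the attested form is 'peguar'. The correspondence is irregular, so they are not cognates (the Saranish form has a different source).

no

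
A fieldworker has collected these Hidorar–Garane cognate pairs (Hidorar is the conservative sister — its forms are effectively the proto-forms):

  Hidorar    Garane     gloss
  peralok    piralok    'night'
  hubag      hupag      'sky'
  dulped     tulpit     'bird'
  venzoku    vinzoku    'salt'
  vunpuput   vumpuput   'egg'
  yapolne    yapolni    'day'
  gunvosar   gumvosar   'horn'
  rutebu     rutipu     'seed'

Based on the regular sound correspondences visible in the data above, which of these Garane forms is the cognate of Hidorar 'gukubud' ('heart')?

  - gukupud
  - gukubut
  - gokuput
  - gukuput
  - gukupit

gukuput

rutebu ~ rutipu — Hidorar b corresponds to Garane p between vowels (before a back vowel).
dulped ~ tulpit — Hidorar d corresponds to Garane t word-finally.
Applying these to Hidorar 'gukubud':
  gukubud → gukupud   (b→p between vowels (before a back vowel))
  gukupud → gukuput   (d→t word-finally)
So the Garane cognate is 'gukuput'.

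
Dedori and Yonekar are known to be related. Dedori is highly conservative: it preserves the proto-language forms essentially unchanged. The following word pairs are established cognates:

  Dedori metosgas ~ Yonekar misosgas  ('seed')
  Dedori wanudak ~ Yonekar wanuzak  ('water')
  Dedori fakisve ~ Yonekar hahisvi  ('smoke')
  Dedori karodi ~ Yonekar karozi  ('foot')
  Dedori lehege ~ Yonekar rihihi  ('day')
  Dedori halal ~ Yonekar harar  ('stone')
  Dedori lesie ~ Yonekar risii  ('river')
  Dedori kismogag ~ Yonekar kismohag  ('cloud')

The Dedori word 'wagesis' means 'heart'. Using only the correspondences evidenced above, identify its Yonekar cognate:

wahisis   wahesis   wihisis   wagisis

lehege ~ rihihi — Dedori g corresponds to Yonekar h between vowels (before a front vowel).
metosgas ~ misosgas, lehege ~ rihihi — Dedori e corresponds to Yonekar i after a consonant, before a consonant other than r, m, n, p, b, f, v.
Applying these to Dedori 'wagesis':
  wagesis → wahesis   (g→h between vowels (before a front vowel))
  wahesis → wahisis   (e→i after a consonant, before a consonant other than r, m, n, p, b, f, v)
So the Yonekar cognate is 'wahisis'.

wahisis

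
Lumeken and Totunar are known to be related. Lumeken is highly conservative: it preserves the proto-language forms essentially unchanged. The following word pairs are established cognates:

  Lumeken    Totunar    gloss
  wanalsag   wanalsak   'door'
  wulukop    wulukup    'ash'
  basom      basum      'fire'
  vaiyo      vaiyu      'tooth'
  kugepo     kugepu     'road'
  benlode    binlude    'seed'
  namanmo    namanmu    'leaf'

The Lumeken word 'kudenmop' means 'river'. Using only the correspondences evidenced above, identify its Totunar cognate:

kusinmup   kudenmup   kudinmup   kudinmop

kudinmup

benlode ~ binlude — Lumeken e corresponds to Totunar i after a consonant, before a nasal.
wulukop ~ wulukup — Lumeken o corresponds to Totunar u after a consonant, before a labial obstruent.
Applying these to Lumeken 'kudenmop':
  kudenmop → kudinmop   (e→i after a consonant, before a nasal)
  kudinmop → kudinmup   (o→u after a consonant, before a labial obstruent)
So the Totunar cognate is 'kudinmup'.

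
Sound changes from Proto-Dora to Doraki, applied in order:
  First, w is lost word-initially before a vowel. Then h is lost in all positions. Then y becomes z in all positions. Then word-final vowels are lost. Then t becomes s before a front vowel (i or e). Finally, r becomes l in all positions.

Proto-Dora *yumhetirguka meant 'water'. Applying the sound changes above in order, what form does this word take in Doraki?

Doraki: start from *yumhetirguka.
  rule 1: no change — yumhetirguka
  rule 2 (h-loss): yumhetirguka → yumetirguka
  rule 3 (unconditioned shift): yumetirguka → zumetirguka
  rule 4 (apocope): zumetirguka → zumetirguk
  rule 5 (palatalisation): zumetirguk → zumesirguk
  rule 6 (unconditioned shift): zumesirguk → zumesilguk
  ⇒ Doraki zumesilguk

zumesilguk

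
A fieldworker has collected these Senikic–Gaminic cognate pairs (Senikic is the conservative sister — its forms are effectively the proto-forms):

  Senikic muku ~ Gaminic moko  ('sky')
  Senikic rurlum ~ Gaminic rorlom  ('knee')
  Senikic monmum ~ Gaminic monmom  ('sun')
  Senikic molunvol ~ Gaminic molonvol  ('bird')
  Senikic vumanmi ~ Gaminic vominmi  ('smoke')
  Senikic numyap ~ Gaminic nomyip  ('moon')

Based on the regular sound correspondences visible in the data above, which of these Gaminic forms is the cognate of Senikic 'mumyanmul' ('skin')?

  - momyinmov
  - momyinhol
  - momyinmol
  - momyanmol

rurlum ~ rorlom, monmum ~ monmom — Senikic u corresponds to Gaminic o after a consonant, before a nasal.
vumanmi ~ vominmi — Senikic a corresponds to Gaminic i after a consonant, before a nasal.
muku ~ moko — Senikic u corresponds to Gaminic o after a consonant, before a consonant other than r, m, n, p, b, f, v.
Applying these to Senikic 'mumyanmul':
  mumyanmul → momyanmul   (u→o after a consonant, before a nasal)
  momyanmul → momyinmul   (a→i after a consonant, before a nasal)
  momyinmul → momyinmol   (u→o after a consonant, before a consonant other than r, m, n, p, b, f, v)
So the Gaminic cognate is 'momyinmol'.

momyinmol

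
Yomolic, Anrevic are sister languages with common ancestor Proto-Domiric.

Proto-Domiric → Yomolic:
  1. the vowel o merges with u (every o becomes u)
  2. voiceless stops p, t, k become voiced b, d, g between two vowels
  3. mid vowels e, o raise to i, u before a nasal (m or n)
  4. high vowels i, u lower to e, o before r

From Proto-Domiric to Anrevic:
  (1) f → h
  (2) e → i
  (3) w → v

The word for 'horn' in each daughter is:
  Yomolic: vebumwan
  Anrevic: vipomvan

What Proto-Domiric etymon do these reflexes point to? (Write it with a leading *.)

Position 2: Yomolic has e, Anrevic has i. Taking the neighbouring segments as reconstructed: Yomolic e can only go back to *e; Anrevic i could go back to *e or *i — the one source consistent with every daughter is *e.
Position 6: Yomolic has w, Anrevic has v. Yomolic preserves w here (none of its changes turn any other segment into w), so the proto-segment is *w.
Position 3: Yomolic has b, Anrevic has p. Anrevic preserves p here (none of its changes turn any other segment into p), so the proto-segment is *p.
This points to *vepomwan. Verify forward in each daughter:
Yomolic: *vepomwan > vepumwan > vebumwan  (by vowel merger, intervocalic voicing)
Anrevic: *vepomwan
  vepomwan (rule 1 does not apply)
  vepomwan → vipomwan   [vowel merger]
  vipomwan → vipomvan   [unconditioned shift]
  giving Anrevic vipomvan.
No other proto-form is consistent with every reflex, so the reconstruction is *vepomwan.

*vepomwan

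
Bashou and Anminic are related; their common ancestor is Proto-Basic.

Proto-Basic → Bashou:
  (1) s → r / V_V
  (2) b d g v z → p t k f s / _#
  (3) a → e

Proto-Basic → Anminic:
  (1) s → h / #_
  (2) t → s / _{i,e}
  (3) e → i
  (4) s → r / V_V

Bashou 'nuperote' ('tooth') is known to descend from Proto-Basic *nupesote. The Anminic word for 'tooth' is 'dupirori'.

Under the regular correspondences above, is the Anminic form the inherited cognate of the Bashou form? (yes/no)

no

Derive the expected Anminic reflex of *nupesote:
Anminic: *nupesote > nupesose > nupisosi > nupirori  (by palatalisation, vowel merger, rhotacism)
The regular Anminic reflex would be 'nupirori', but the attested form is 'dupirori'. The correspondence is irregular, so they are not cognates (the Anminic form has a different source).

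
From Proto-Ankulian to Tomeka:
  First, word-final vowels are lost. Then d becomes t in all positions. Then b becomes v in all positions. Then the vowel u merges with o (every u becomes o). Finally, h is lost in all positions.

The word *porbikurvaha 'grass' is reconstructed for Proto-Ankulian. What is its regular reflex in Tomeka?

porvikorva

Tomeka: *porbikurvaha
  porbikurvaha → porbikurvah   [apocope]
  porbikurvah (rule 2 does not apply)
  porbikurvah → porvikurvah   [unconditioned shift]
  porvikurvah → porvikorvah   [vowel merger]
  porvikorvah → porvikorva   [h-loss]
  giving Tomeka porvikorva.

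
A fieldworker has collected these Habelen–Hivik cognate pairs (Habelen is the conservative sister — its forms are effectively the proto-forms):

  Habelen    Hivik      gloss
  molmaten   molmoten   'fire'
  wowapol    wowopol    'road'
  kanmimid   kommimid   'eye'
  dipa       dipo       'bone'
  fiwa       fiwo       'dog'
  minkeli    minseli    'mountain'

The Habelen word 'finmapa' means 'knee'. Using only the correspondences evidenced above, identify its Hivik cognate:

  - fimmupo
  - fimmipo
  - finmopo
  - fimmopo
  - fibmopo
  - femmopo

fimmopo

kanmimid ~ kommimid — Habelen n corresponds to Hivik m after a vowel, before a nasal.
wowapol ~ wowopol — Habelen a corresponds to Hivik o after a consonant, before a labial obstruent.
dipa ~ dipo, fiwa ~ fiwo — Habelen a corresponds to Hivik o word-finally.
Applying these to Habelen 'finmapa':
  finmapa → fimmapa   (n→m after a vowel, before a nasal)
  fimmapa → fimmopa   (a→o after a consonant, before a labial obstruent)
  fimmopa → fimmopo   (a→o word-finally)
So the Hivik cognate is 'fimmopo'.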